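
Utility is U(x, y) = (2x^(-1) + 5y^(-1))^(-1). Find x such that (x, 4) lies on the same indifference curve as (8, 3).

x = 3

U depends on (x, y) only through S = 2x^(-1) + 5y^(-1), so equal utility means equal S. At (8, 3): S = 23/12.
With y = 4: 5·4^(-1) = 1.25, so 2x^(-1) = 23/12 − 1.25 = 2/3, i.e. x^(-1) = 1/3.
Hence x = 1/(1/3) = 3.
Check: U(3, 4) = 0.5217.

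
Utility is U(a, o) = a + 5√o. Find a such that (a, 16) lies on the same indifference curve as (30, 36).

U(30, 36) = 60.
Set U(a, 16) = 60 and solve.
With o = 16: √16 = 4, so a = 60 − 5·4 = 40.
Check: U(40, 16) = 60.

a = 40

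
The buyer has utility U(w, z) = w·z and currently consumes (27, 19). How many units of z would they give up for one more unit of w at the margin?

MRS = 19/27

MU_w = z and MU_z = w.
MRS = MU_w/MU_z = z/w.
At (27, 19): MRS = 19/27.
That is, one extra unit of w is worth 19/27 units of z at the margin.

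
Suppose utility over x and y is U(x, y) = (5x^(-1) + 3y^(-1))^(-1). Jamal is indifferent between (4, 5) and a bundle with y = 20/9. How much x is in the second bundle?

x = 10

U depends on (x, y) only through S = 5x^(-1) + 3y^(-1), so equal utility means equal S. At (4, 5): S = 1.85.
With y = 20/9: 3·(20/9)^(-1) = 1.35, so 5x^(-1) = 1.85 − 1.35 = 0.5, i.e. x^(-1) = 0.1.
Hence x = 1/0.1 = 10.
Check: U(10, 20/9) = 0.5405.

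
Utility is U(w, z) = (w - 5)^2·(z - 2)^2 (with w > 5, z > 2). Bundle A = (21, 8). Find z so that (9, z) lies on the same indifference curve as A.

z = 26

U(21, 8) = 9216.
Set U(9, z) = 9216 and solve.
With w = 9: (9 − 5)^2 = 16, so (z − 2)^2 = 9216/16 = 576.
Taking the square root (with z > 2): z − 2 = 24, so z = 26.
Check: U(9, 26) = 9216.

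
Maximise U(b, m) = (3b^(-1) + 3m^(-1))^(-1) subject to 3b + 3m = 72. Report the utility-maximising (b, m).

For CES with ρ = -1, MRS = (m/b)^2.
Tangency: set MRS = p_b/p_m = 3/3 = 1.
So (m/b)^2 = 1; taking the square root, m/b = 1, i.e. m = b.
Substitute into the budget 3·b + 3·m = 72: 6·b = 72, so b* = 12 and m* = 12.

b* = 12, m* = 12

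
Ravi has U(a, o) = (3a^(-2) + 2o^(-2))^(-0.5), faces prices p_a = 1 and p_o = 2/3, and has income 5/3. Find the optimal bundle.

For CES with ρ = -2, MRS = (3/2)·(o/a)^3.
Tangency: set MRS = p_a/p_o = 1/(2/3) = 1.5.
So (o/a)^3 = 1; taking the cube root, o/a = 1, i.e. o = a.
Substitute into the budget 1·a + (2/3)·o = 5/3: (5/3)·a = 5/3, so a* = 1 and o* = 1.

a* = 1, o* = 1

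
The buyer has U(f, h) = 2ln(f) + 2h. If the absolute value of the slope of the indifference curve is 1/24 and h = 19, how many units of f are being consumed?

f = 24

MU_f = 2/f, MU_h = 2.
MRS = 2/f ÷ 2.
MRS depends only on f: 1/f = 1/24 ⇒ f = 1/(1/24) = 24.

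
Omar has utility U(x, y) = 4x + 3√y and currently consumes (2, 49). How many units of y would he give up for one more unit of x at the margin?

MRS = 56/3

MU_x = 4, MU_y = 3/(2√y).
MRS = 4 ÷ (3/(2√y)).
At (2, 49): MRS = 56/3.
So at (2, 49) the consumer would give up 56/3 units of y for one more unit of x.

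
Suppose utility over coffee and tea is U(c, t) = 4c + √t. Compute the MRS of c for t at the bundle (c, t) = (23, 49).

MRS = 56

MU_c = 4, MU_t = 1/(2√t).
MRS = 4 ÷ (1/(2√t)).
At (23, 49): MRS = 56.
That is, one extra unit of c is worth 56 units of t at the margin.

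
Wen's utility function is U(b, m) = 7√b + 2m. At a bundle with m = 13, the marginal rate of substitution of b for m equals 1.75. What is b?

MU_b = 7/(2√b), MU_m = 2.
MRS = 7/(2√b) ÷ 2.
MRS depends only on b: 1.75/√b = 1.75 ⇒ √b = 1.75/1.75 = 1 ⇒ b = 1.

b = 1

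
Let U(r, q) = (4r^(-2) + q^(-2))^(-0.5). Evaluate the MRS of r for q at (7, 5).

For CES with ρ = -2, MRS = (4/1)·(q/r)^3.
At (7, 5): MRS = 500/343.
The indifference curve has slope −500/343 at this bundle.

MRS = 500/343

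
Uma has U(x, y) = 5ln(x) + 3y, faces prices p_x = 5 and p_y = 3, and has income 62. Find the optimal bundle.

x* = 1, y* = 19

MU_x = 5/x, MU_y = 3.
MRS = 5/x ÷ 3.
Tangency: set MRS = p_x/p_y = 5/3.
MRS depends only on x: (5/3)/x = 5/3 ⇒ x* = (5/3)/(5/3) = 1.
From the budget, 3·y = 62 − 5·1 = 57, so y* = 19.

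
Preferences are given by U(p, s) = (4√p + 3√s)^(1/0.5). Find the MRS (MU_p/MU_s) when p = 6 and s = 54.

For CES with ρ = 0.5, MRS = (4/3)·√(s/p).
At (6, 54): MRS = 4.
So at (6, 54) the consumer would give up 4 units of s for one more unit of p.

MRS = 4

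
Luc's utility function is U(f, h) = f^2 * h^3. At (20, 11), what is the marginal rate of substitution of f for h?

MRS = 11/30

MU_f = 2·f·h^3 and MU_h = 3·f^2·h^2.
MRS = MU_f/MU_h = (2/3)·h/f.
At (20, 11): MRS = 11/30.
That is, one extra unit of f is worth 11/30 units of h at the margin.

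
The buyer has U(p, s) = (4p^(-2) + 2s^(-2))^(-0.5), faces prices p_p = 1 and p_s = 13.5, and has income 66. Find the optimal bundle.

p* = 12, s* = 4

For CES with ρ = -2, MRS = (4/2)·(s/p)^3.
Tangency: set MRS = p_p/p_s = 1/13.5 = 2/27.
So (s/p)^3 = 1/27; taking the cube root, s/p = 1/3, i.e. s = (1/3)·p.
Substitute into the budget 1·p + 13.5·s = 66: 5.5·p = 66, so p* = 12 and s* = (1/3)·12 = 4.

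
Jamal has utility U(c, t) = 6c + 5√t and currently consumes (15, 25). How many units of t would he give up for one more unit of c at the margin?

MU_c = 6, MU_t = 5/(2√t).
MRS = 6 ÷ (5/(2√t)).
At (15, 25): MRS = 12.
The indifference curve has slope −12 at this bundle.

MRS = 12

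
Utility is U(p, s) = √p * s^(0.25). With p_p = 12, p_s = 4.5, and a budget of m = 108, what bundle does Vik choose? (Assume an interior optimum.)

p* = 6, s* = 8

MU_p = 0.5·p^(-0.5)·s^(0.25) and MU_s = 0.25·√p·s^(-0.75).
MRS = MU_p/MU_s = (2)·s/p.
Tangency: set MRS = p_p/p_s = 12/4.5 = 8/3.
So (2)·s/p = 8/3, i.e. s = (4/3)·p.
Substitute into the budget 12·p + 4.5·s = 108: 18·p = 108, so p* = 6.
Then s* = (4/3)·6 = 8.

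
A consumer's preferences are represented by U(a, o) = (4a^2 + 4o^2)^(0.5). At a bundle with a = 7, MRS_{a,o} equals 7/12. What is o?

For CES with ρ = 2, MRS = (o/a)^(-1).
Setting (o/7)^(-1) = 7/12 gives o/7 = 12/7 and o = 12.

o = 12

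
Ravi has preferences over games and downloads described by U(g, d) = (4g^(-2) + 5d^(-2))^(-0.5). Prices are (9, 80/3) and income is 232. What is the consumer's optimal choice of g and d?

For CES with ρ = -2, MRS = (4/5)·(d/g)^3.
Tangency: set MRS = p_g/p_d = 9/(80/3) = 27/80.
So (d/g)^3 = 27/64; taking the cube root, d/g = 0.75, i.e. d = 0.75·g.
Substitute into the budget 9·g + (80/3)·d = 232: 29·g = 232, so g* = 8 and d* = 0.75·8 = 6.

g* = 8, d* = 6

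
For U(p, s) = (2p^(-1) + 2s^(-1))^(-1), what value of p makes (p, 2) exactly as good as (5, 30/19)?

p = 3

U depends on (p, s) only through S = 2p^(-1) + 2s^(-1), so equal utility means equal S. At (5, 30/19): S = 5/3.
With s = 2: 2·2^(-1) = 1, so 2p^(-1) = 5/3 − 1 = 2/3, i.e. p^(-1) = 1/3.
Hence p = 1/(1/3) = 3.
Check: U(3, 2) = 0.6.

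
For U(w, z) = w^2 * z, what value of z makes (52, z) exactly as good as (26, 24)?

z = 6

U(26, 24) = 16224.
Set U(52, z) = 16224 and solve.
With w = 52: 52^2 = 2704, so z = 16224/2704 = 6.
Check: U(52, 6) = 16224.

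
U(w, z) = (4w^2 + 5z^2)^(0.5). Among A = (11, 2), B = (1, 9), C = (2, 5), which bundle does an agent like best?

Evaluate utility at each bundle:
U(A) = 22.450.
U(B) = 20.224.
U(C) = 11.874.
Highest utility is A, so A ≻ B ≻ C.

Bundle A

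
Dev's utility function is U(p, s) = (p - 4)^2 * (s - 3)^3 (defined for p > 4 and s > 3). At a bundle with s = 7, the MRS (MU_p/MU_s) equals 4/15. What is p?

MU_p = 2·(p−4)·(s−3)^3, MU_s = 3·(p−4)^2·(s−3)^2.
MRS = (2/3)·(s−3)/(p−4).
Substitute s = 7: MRS = (8/3)/(p − 4). Setting this equal to 4/15 gives p − 4 = (8/3)/(4/15) = 10, so p = 14.

p = 14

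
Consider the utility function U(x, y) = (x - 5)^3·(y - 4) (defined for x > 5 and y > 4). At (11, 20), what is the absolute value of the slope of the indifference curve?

MRS = 8

MU_x = 3·(x−5)^2·(y−4), MU_y = (x−5)^3.
MRS = (3/1)·(y−4)/(x−5).
At (11, 20): MRS = 8.
The indifference curve has slope −8 at this bundle.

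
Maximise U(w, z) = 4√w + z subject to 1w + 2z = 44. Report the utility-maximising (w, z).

MU_w = 4/(2√w), MU_z = 1.
MRS = 4/(2√w) ÷ 1.
Tangency: set MRS = p_w/p_z = 1/2 = 0.5.
MRS depends only on w: 2/√w = 0.5 ⇒ √w = 2/0.5 = 4 ⇒ w* = 16.
From the budget, 2·z = 44 − 1·16 = 28, so z* = 14.

w* = 16, z* = 14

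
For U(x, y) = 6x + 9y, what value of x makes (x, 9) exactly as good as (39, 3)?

x = 30

U(39, 3) = 261.
Set U(x, 9) = 261 and solve.
6x + 9·9 = 261 ⇒ 6x = 180 ⇒ x = 30.
Check: U(30, 9) = 261.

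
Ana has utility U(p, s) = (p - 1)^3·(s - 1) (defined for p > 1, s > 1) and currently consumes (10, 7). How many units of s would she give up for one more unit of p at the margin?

MU_p = 3·(p−1)^2·(s−1), MU_s = (p−1)^3.
MRS = (3/1)·(s−1)/(p−1).
At (10, 7): MRS = 2.
So at (10, 7) the consumer would give up 2 units of s for one more unit of p.

MRS = 2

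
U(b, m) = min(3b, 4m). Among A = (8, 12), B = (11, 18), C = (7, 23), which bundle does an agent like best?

Evaluate utility at each bundle:
U(A) = 24.
U(B) = 33.
U(C) = 21.
Highest utility is B, so B ≻ A ≻ C.

Bundle B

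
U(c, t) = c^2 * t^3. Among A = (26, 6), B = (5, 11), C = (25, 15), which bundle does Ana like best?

Evaluate utility at each bundle:
U(A) = 146016.
U(B) = 33275.
U(C) = 2109375.
Highest utility is C, so C ≻ A ≻ B.

Bundle C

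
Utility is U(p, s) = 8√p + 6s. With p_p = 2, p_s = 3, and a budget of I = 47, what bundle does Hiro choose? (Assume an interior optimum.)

MU_p = 8/(2√p), MU_s = 6.
MRS = 8/(2√p) ÷ 6.
Tangency: set MRS = p_p/p_s = 2/3.
MRS depends only on p: (2/3)/√p = 2/3 ⇒ √p = (2/3)/(2/3) = 1 ⇒ p* = 1.
From the budget, 3·s = 47 − 2·1 = 45, so s* = 15.

p* = 1, s* = 15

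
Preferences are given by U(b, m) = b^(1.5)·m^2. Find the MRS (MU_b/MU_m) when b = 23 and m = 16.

MRS = 12/23

MU_b = 1.5·√b·m^2 and MU_m = 2·b^(1.5)·m.
MRS = MU_b/MU_m = (0.75)·m/b.
At (23, 16): MRS = 12/23.
The indifference curve has slope −12/23 at this bundle.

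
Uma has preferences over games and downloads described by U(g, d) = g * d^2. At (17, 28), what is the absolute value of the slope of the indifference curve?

MU_g = d^2 and MU_d = 2·g·d.
MRS = MU_g/MU_d = (1/2)·d/g.
At (17, 28): MRS = 14/17.
So at (17, 28) the consumer would give up 14/17 units of d for one more unit of g.

MRS = 14/17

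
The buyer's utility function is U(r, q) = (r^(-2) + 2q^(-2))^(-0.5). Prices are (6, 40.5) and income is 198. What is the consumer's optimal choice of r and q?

r* = 6, q* = 4

For CES with ρ = -2, MRS = (1/2)·(q/r)^3.
Tangency: set MRS = p_r/p_q = 6/40.5 = 4/27.
So (q/r)^3 = 8/27; taking the cube root, q/r = 2/3, i.e. q = (2/3)·r.
Substitute into the budget 6·r + 40.5·q = 198: 33·r = 198, so r* = 6 and q* = (2/3)·6 = 4.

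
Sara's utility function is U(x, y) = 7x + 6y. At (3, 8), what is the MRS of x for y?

MU_x = 7, MU_y = 6, so MRS = 7/6 at every bundle.
At (3, 8): MRS = 7/6.
The indifference curve has slope −7/6 at this bundle.

MRS = 7/6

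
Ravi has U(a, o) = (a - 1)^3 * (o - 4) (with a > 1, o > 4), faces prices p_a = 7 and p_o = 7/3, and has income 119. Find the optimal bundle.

a* = 12, o* = 15

MU_a = 3·(a−1)^2·(o−4), MU_o = (a−1)^3.
MRS = (3/1)·(o−4)/(a−1).
Tangency: set MRS = p_a/p_o = 7/(7/3) = 3.
So (3/1)·(o − 4)/(a − 1) = 3, i.e. (o − 4) = (a − 1).
Rewrite the budget in excess-of-subsistence terms: 7·(a − 1) + (7/3)·(o − 4) = 119 − 7·1 − (7/3)·4 = 308/3.
Substituting, (28/3)·(a − 1) = 308/3, so a − 1 = 11 and a* = 12.
Then o − 4 = 11, so o* = 15.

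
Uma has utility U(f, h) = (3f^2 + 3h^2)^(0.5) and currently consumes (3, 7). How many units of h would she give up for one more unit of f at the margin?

MRS = 3/7

For CES with ρ = 2, MRS = (h/f)^(-1).
At (3, 7): MRS = 3/7.
The indifference curve has slope −3/7 at this bundle.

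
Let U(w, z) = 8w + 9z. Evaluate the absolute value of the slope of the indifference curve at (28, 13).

MU_w = 8, MU_z = 9, so MRS = 8/9 at every bundle.
At (28, 13): MRS = 8/9.
So at (28, 13) the consumer would give up 8/9 units of z for one more unit of w.

MRS = 8/9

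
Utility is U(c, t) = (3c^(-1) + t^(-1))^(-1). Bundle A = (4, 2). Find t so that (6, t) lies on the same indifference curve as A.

t = 4/3

U depends on (c, t) only through S = 3c^(-1) + t^(-1), so equal utility means equal S. At (4, 2): S = 1.25.
With c = 6: 3·6^(-1) = 0.5, so t^(-1) = 1.25 − 0.5 = 0.75.
Hence t = 1/0.75 = 4/3.
Check: U(6, 4/3) = 0.8.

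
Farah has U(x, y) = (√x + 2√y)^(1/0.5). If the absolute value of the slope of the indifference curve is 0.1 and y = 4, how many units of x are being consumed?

x = 100

For CES with ρ = 0.5, MRS = (1/2)·√(y/x).
Setting (1/2)·√(4/x) = 0.1 gives √(4/x) = 0.2, so 4/x = 1/25 and x = 100.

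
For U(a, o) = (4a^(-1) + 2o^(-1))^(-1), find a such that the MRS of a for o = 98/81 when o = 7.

a = 9

For CES with ρ = -1, MRS = (4/2)·(o/a)^2.
Setting (4/2)·(7/a)^2 = 98/81 gives (7/a)^2 = 49/81, so 7/a = 7/9 and a = 9.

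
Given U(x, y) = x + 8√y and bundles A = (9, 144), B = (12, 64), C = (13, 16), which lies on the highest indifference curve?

Bundle A

Evaluate utility at each bundle:
U(A) = 105.000.
U(B) = 76.000.
U(C) = 45.000.
Highest utility is A, so A ≻ B ≻ C.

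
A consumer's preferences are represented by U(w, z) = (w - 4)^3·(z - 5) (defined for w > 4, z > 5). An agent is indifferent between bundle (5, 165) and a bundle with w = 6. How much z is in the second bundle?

U(5, 165) = 160.
Set U(6, z) = 160 and solve.
With w = 6: (6 − 4)^3 = 8, so (z − 5) = 160/8 = 20.
So z = 5 + 20 = 25.
Check: U(6, 25) = 160.

z = 25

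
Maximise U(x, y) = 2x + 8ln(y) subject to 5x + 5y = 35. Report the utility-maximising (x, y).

x* = 3, y* = 4

MU_x = 2, MU_y = 8/y.
MRS = 2 ÷ (8/y).
Tangency: set MRS = p_x/p_y = 5/5 = 1.
MRS depends only on y: 0.25·y = 1 ⇒ y* = 1/0.25 = 4.
From the budget, 5·x = 35 − 5·4 = 15, so x* = 3.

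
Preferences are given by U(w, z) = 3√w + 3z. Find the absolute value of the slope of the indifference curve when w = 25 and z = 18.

MRS = 0.1

MU_w = 3/(2√w), MU_z = 3.
MRS = 3/(2√w) ÷ 3.
At (25, 18): MRS = 0.1.
That is, one extra unit of w is worth 0.1 units of z at the margin.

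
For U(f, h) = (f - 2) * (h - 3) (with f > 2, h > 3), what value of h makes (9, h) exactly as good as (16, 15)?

U(16, 15) = 168.
Set U(9, h) = 168 and solve.
With f = 9: (9 − 2) = 7, so (h − 3) = 168/7 = 24.
So h = 3 + 24 = 27.
Check: U(9, 27) = 168.

h = 27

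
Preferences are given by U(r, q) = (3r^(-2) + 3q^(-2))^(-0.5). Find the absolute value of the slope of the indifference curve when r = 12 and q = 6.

MRS = 0.125

For CES with ρ = -2, MRS = (q/r)^3.
At (12, 6): MRS = 0.125.
The indifference curve has slope −0.125 at this bundle.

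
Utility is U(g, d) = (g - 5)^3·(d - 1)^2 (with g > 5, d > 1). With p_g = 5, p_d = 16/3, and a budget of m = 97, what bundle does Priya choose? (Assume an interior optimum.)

MU_g = 3·(g−5)^2·(d−1)^2, MU_d = 2·(g−5)^3·(d−1).
MRS = (3/2)·(d−1)/(g−5).
Tangency: set MRS = p_g/p_d = 5/(16/3) = 15/16.
So (3/2)·(d − 1)/(g − 5) = 15/16, i.e. (d − 1) = 0.625·(g − 5).
Rewrite the budget in excess-of-subsistence terms: 5·(g − 5) + (16/3)·(d − 1) = 97 − 5·5 − (16/3)·1 = 200/3.
Substituting, (25/3)·(g − 5) = 200/3, so g − 5 = 8 and g* = 13.
Then d − 1 = 0.625·8 = 5, so d* = 6.

g* = 13, d* = 6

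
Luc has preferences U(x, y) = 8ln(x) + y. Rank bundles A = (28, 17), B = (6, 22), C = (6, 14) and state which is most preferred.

Bundle A

Evaluate utility at each bundle:
U(A) = 43.658.
U(B) = 36.334.
U(C) = 28.334.
Highest utility is A, so A ≻ B ≻ C.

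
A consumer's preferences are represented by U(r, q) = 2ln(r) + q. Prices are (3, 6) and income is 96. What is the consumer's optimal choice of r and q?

MU_r = 2/r, MU_q = 1.
MRS = 2/r ÷ 1.
Tangency: set MRS = p_r/p_q = 3/6 = 0.5.
MRS depends only on r: 2/r = 0.5 ⇒ r* = 2/0.5 = 4.
From the budget, 6·q = 96 − 3·4 = 84, so q* = 14.

r* = 4, q* = 14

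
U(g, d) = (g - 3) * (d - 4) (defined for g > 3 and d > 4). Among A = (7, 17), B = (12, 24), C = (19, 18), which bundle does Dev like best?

Bundle C

Evaluate utility at each bundle:
U(A) = 52.
U(B) = 180.
U(C) = 224.
Highest utility is C, so C ≻ B ≻ A.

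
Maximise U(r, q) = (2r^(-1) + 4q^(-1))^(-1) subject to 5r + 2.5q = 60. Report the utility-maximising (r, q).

r* = 6, q* = 12

For CES with ρ = -1, MRS = (2/4)·(q/r)^2.
Tangency: set MRS = p_r/p_q = 5/2.5 = 2.
So (q/r)^2 = 4; taking the square root, q/r = 2, i.e. q = 2·r.
Substitute into the budget 5·r + 2.5·q = 60: 10·r = 60, so r* = 6 and q* = 2·6 = 12.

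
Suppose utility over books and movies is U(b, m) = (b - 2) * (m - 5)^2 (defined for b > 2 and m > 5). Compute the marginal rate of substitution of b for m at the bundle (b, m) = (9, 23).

MU_b = (m−5)^2, MU_m = 2·(b−2)·(m−5).
MRS = (1/2)·(m−5)/(b−2).
At (9, 23): MRS = 9/7.
That is, one extra unit of b is worth 9/7 units of m at the margin.

MRS = 9/7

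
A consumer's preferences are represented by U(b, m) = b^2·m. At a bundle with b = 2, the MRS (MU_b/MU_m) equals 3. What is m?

m = 3

MU_b = 2·b·m and MU_m = b^2.
MRS = MU_b/MU_m = (2/1)·m/b.
Substitute b = 2: MRS = m/1. Setting m/1 = 3 gives m = 3·1 = 3.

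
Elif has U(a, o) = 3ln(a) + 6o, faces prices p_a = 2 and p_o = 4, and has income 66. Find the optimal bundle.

a* = 1, o* = 16

MU_a = 3/a, MU_o = 6.
MRS = 3/a ÷ 6.
Tangency: set MRS = p_a/p_o = 2/4 = 0.5.
MRS depends only on a: 0.5/a = 0.5 ⇒ a* = 0.5/0.5 = 1.
From the budget, 4·o = 66 − 2·1 = 64, so o* = 16.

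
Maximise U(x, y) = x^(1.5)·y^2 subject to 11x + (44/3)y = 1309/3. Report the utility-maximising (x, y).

MU_x = 1.5·√x·y^2 and MU_y = 2·x^(1.5)·y.
MRS = MU_x/MU_y = (0.75)·y/x.
Tangency: set MRS = p_x/p_y = 11/(44/3) = 0.75.
So (0.75)·y/x = 0.75, i.e. y = x.
Substitute into the budget 11·x + (44/3)·y = 1309/3: (77/3)·x = 1309/3, so x* = 17.
Then y* = 17.

x* = 17, y* = 17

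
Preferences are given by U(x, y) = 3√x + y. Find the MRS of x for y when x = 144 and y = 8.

MU_x = 3/(2√x), MU_y = 1.
MRS = 3/(2√x) ÷ 1.
At (144, 8): MRS = 0.125.
So at (144, 8) the consumer would give up 0.125 units of y for one more unit of x.

MRS = 0.125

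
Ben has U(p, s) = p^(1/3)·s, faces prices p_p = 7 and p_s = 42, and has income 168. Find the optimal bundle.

MU_p = 1/3·p^(-2/3)·s and MU_s = p^(1/3).
MRS = MU_p/MU_s = (1/3)·s/p.
Tangency: set MRS = p_p/p_s = 7/42 = 1/6.
So (1/3)·s/p = 1/6, i.e. s = 0.5·p.
Substitute into the budget 7·p + 42·s = 168: 28·p = 168, so p* = 6.
Then s* = 0.5·6 = 3.

p* = 6, s* = 3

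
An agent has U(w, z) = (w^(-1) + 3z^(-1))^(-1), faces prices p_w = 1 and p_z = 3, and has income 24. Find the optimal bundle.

For CES with ρ = -1, MRS = (1/3)·(z/w)^2.
Tangency: set MRS = p_w/p_z = 1/3.
So (z/w)^2 = 1; taking the square root, z/w = 1, i.e. z = w.
Substitute into the budget 1·w + 3·z = 24: 4·w = 24, so w* = 6 and z* = 6.

w* = 6, z* = 6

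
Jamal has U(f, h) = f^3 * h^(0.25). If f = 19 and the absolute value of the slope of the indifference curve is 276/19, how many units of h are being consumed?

MU_f = 3·f^2·h^(0.25) and MU_h = 0.25·f^3·h^(-0.75).
MRS = MU_f/MU_h = (12)·h/f.
Substitute f = 19: MRS = h/(19/12). Setting h/(19/12) = 276/19 gives h = (276/19)·(19/12) = 23.

h = 23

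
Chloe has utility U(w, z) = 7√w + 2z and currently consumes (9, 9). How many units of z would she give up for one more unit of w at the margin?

MRS = 7/12

MU_w = 7/(2√w), MU_z = 2.
MRS = 7/(2√w) ÷ 2.
At (9, 9): MRS = 7/12.
That is, one extra unit of w is worth 7/12 units of z at the margin.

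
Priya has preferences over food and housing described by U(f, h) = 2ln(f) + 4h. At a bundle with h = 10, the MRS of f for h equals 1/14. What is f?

MU_f = 2/f, MU_h = 4.
MRS = 2/f ÷ 4.
MRS depends only on f: 0.5/f = 1/14 ⇒ f = 0.5/(1/14) = 7.

f = 7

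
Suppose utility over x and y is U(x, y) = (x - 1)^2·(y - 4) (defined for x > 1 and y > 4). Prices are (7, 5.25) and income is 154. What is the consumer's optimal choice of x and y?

MU_x = 2·(x−1)·(y−4), MU_y = (x−1)^2.
MRS = (2/1)·(y−4)/(x−1).
Tangency: set MRS = p_x/p_y = 7/5.25 = 4/3.
So (2/1)·(y − 4)/(x − 1) = 4/3, i.e. (y − 4) = (2/3)·(x − 1).
Rewrite the budget in excess-of-subsistence terms: 7·(x − 1) + 5.25·(y − 4) = 154 − 7·1 − 5.25·4 = 126.
Substituting, 10.5·(x − 1) = 126, so x − 1 = 12 and x* = 13.
Then y − 4 = (2/3)·12 = 8, so y* = 12.

x* = 13, y* = 12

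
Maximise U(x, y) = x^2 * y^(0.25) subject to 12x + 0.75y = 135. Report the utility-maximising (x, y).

MU_x = 2·x·y^(0.25) and MU_y = 0.25·x^2·y^(-0.75).
MRS = MU_x/MU_y = (8)·y/x.
Tangency: set MRS = p_x/p_y = 12/0.75 = 16.
So (8)·y/x = 16, i.e. y = 2·x.
Substitute into the budget 12·x + 0.75·y = 135: 13.5·x = 135, so x* = 10.
Then y* = 2·10 = 20.

x* = 10, y* = 20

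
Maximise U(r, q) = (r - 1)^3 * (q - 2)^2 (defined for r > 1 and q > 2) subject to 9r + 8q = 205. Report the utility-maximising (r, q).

r* = 13, q* = 11

MU_r = 3·(r−1)^2·(q−2)^2, MU_q = 2·(r−1)^3·(q−2).
MRS = (3/2)·(q−2)/(r−1).
Tangency: set MRS = p_r/p_q = 9/8 = 1.125.
So (3/2)·(q − 2)/(r − 1) = 1.125, i.e. (q − 2) = 0.75·(r − 1).
Rewrite the budget in excess-of-subsistence terms: 9·(r − 1) + 8·(q − 2) = 205 − 9·1 − 8·2 = 180.
Substituting, 15·(r − 1) = 180, so r − 1 = 12 and r* = 13.
Then q − 2 = 0.75·12 = 9, so q* = 11.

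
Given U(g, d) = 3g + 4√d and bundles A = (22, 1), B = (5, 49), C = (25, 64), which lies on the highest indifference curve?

Bundle C

Evaluate utility at each bundle:
U(A) = 70.000.
U(B) = 43.000.
U(C) = 107.000.
Highest utility is C, so C ≻ A ≻ B.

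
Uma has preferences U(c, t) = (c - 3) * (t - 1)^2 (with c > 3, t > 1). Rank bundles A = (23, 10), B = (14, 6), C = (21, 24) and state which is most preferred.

Bundle C

Evaluate utility at each bundle:
U(A) = 1620.
U(B) = 275.
U(C) = 9522.
Highest utility is C, so C ≻ A ≻ B.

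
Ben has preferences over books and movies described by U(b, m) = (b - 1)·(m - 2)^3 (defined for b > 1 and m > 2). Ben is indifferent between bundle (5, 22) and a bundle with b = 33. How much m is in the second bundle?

m = 12

U(5, 22) = 32000.
Set U(33, m) = 32000 and solve.
With b = 33: (33 − 1) = 32, so (m − 2)^3 = 32000/32 = 1000.
Taking the cube root (with m > 2): m − 2 = 10, so m = 12.
Check: U(33, 12) = 32000.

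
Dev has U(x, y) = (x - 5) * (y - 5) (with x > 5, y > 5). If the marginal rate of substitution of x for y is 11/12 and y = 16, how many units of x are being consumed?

x = 17

MU_x = (y−5), MU_y = (x−5).
MRS = (y−5)/(x−5).
Substitute y = 16: MRS = 11/(x − 5). Setting this equal to 11/12 gives x − 5 = 11/(11/12) = 12, so x = 17.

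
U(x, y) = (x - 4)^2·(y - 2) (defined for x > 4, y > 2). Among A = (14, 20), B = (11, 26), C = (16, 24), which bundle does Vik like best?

Bundle C

Evaluate utility at each bundle:
U(A) = 1800.
U(B) = 1176.
U(C) = 3168.
Highest utility is C, so C ≻ A ≻ B.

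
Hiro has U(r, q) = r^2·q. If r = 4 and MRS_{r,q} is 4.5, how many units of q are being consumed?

MU_r = 2·r·q and MU_q = r^2.
MRS = MU_r/MU_q = (2/1)·q/r.
Substitute r = 4: MRS = q/2. Setting q/2 = 4.5 gives q = 4.5·2 = 9.

q = 9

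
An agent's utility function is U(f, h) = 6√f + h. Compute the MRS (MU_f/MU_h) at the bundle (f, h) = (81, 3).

MU_f = 6/(2√f), MU_h = 1.
MRS = 6/(2√f) ÷ 1.
At (81, 3): MRS = 1/3.
So at (81, 3) the consumer would give up 1/3 units of h for one more unit of f.

MRS = 1/3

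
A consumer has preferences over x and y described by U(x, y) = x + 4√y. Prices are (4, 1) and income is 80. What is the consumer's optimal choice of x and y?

MU_x = 1, MU_y = 4/(2√y).
MRS = 1 ÷ (4/(2√y)).
Tangency: set MRS = p_x/p_y = 4/1 = 4.
MRS depends only on y: 0.5·√y = 4 ⇒ √y = 4/0.5 = 8 ⇒ y* = 64.
From the budget, 4·x = 80 − 1·64 = 16, so x* = 4.

x* = 4, y* = 64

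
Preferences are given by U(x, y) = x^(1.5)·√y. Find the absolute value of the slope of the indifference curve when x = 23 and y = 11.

MU_x = 1.5·√x·√y and MU_y = 0.5·x^(1.5)·y^(-0.5).
MRS = MU_x/MU_y = (3)·y/x.
At (23, 11): MRS = 33/23.
So at (23, 11) the consumer would give up 33/23 units of y for one more unit of x.

MRS = 33/23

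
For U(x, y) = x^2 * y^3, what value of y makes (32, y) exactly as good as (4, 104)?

y = 26

U(4, 104) = 17997824.
Set U(32, y) = 17997824 and solve.
With x = 32: 32^2 = 1024, so y^3 = 17997824/1024 = 17576; taking the cube root, y = 26.
Check: U(32, 26) = 17997824.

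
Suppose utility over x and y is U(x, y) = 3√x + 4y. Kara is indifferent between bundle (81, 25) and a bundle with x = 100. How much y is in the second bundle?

U(81, 25) = 127.
Set U(100, y) = 127 and solve.
With x = 100: √100 = 10, so 4y = 127 − 3·10 = 97 and y = 24.25.
Check: U(100, 24.25) = 127.

y = 24.25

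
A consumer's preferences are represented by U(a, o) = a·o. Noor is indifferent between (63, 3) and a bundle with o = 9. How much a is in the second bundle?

U(63, 3) = 189.
Set U(a, 9) = 189 and solve.
With o = 9: a = 189/9 = 21.
Check: U(21, 9) = 189.

a = 21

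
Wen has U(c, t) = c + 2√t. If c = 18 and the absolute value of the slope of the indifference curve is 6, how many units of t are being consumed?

t = 36

MU_c = 1, MU_t = 2/(2√t).
MRS = 1 ÷ (2/(2√t)).
MRS depends only on t: √t = 6 ⇒ √t = 6 ⇒ t = 36.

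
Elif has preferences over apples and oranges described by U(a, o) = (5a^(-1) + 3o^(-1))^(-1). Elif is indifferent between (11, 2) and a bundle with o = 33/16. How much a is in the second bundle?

U depends on (a, o) only through S = 5a^(-1) + 3o^(-1), so equal utility means equal S. At (11, 2): S = 43/22.
With o = 33/16: 3·(33/16)^(-1) = 16/11, so 5a^(-1) = 43/22 − 16/11 = 0.5, i.e. a^(-1) = 0.1.
Hence a = 1/0.1 = 10.
Check: U(10, 33/16) = 0.5116.

a = 10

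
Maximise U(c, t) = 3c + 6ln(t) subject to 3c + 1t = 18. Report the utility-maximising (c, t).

MU_c = 3, MU_t = 6/t.
MRS = 3 ÷ (6/t).
Tangency: set MRS = p_c/p_t = 3/1 = 3.
MRS depends only on t: 0.5·t = 3 ⇒ t* = 3/0.5 = 6.
From the budget, 3·c = 18 − 1·6 = 12, so c* = 4.

c* = 4, t* = 6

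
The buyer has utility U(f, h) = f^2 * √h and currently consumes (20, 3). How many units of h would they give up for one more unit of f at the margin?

MRS = 0.6

MU_f = 2·f·√h and MU_h = 0.5·f^2·h^(-0.5).
MRS = MU_f/MU_h = (4)·h/f.
At (20, 3): MRS = 0.6.
That is, one extra unit of f is worth 0.6 units of h at the margin.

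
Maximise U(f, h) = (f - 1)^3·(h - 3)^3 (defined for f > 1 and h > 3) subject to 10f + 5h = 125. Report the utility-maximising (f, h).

f* = 6, h* = 13

MU_f = 3·(f−1)^2·(h−3)^3, MU_h = 3·(f−1)^3·(h−3)^2.
MRS = (h−3)/(f−1).
Tangency: set MRS = p_f/p_h = 10/5 = 2.
So (h − 3)/(f − 1) = 2, i.e. (h − 3) = 2·(f − 1).
Rewrite the budget in excess-of-subsistence terms: 10·(f − 1) + 5·(h − 3) = 125 − 10·1 − 5·3 = 100.
Substituting, 20·(f − 1) = 100, so f − 1 = 5 and f* = 6.
Then h − 3 = 2·5 = 10, so h* = 13.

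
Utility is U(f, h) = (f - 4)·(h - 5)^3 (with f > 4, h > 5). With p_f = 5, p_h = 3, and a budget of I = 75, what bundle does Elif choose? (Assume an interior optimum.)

MU_f = (h−5)^3, MU_h = 3·(f−4)·(h−5)^2.
MRS = (1/3)·(h−5)/(f−4).
Tangency: set MRS = p_f/p_h = 5/3.
So (1/3)·(h − 5)/(f − 4) = 5/3, i.e. (h − 5) = 5·(f − 4).
Rewrite the budget in excess-of-subsistence terms: 5·(f − 4) + 3·(h − 5) = 75 − 5·4 − 3·5 = 40.
Substituting, 20·(f − 4) = 40, so f − 4 = 2 and f* = 6.
Then h − 5 = 5·2 = 10, so h* = 15.

f* = 6, h* = 15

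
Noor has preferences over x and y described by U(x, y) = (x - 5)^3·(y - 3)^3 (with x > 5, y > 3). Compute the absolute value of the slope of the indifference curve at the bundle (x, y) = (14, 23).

MU_x = 3·(x−5)^2·(y−3)^3, MU_y = 3·(x−5)^3·(y−3)^2.
MRS = (y−3)/(x−5).
At (14, 23): MRS = 20/9.
So at (14, 23) the consumer would give up 20/9 units of y for one more unit of x.

MRS = 20/9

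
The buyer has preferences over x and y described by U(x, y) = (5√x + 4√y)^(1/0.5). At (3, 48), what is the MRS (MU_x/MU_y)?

For CES with ρ = 0.5, MRS = (5/4)·√(y/x).
At (3, 48): MRS = 5.
That is, one extra unit of x is worth 5 units of y at the margin.

MRS = 5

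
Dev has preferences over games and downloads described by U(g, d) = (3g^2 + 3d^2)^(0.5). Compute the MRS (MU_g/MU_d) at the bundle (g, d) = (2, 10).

For CES with ρ = 2, MRS = (d/g)^(-1).
At (2, 10): MRS = 0.2.
The indifference curve has slope −0.2 at this bundle.

MRS = 0.2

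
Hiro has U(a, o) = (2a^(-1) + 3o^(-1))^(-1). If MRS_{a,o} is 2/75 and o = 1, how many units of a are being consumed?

For CES with ρ = -1, MRS = (2/3)·(o/a)^2.
Setting (2/3)·(1/a)^2 = 2/75 gives (1/a)^2 = 1/25, so 1/a = 0.2 and a = 5.

a = 5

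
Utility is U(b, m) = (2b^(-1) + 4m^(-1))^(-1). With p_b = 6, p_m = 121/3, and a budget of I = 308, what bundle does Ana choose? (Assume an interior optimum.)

For CES with ρ = -1, MRS = (2/4)·(m/b)^2.
Tangency: set MRS = p_b/p_m = 6/(121/3) = 18/121.
So (m/b)^2 = 36/121; taking the square root, m/b = 6/11, i.e. m = (6/11)·b.
Substitute into the budget 6·b + (121/3)·m = 308: 28·b = 308, so b* = 11 and m* = (6/11)·11 = 6.

b* = 11, m* = 6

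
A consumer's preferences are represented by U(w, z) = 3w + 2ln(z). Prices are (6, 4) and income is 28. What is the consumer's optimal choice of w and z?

w* = 4, z* = 1

MU_w = 3, MU_z = 2/z.
MRS = 3 ÷ (2/z).
Tangency: set MRS = p_w/p_z = 6/4 = 1.5.
MRS depends only on z: 1.5·z = 1.5 ⇒ z* = 1.5/1.5 = 1.
From the budget, 6·w = 28 − 4·1 = 24, so w* = 4.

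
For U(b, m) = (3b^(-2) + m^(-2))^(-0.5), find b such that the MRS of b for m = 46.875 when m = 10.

b = 4

For CES with ρ = -2, MRS = (3/1)·(m/b)^3.
Setting (3/1)·(10/b)^3 = 46.875 gives (10/b)^3 = 15.625, so 10/b = 2.5 and b = 4.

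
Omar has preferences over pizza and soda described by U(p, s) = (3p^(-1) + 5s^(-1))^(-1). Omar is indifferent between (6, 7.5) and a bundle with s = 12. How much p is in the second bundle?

U depends on (p, s) only through S = 3p^(-1) + 5s^(-1), so equal utility means equal S. At (6, 7.5): S = 7/6.
With s = 12: 5·12^(-1) = 5/12, so 3p^(-1) = 7/6 − 5/12 = 0.75, i.e. p^(-1) = 0.25.
Hence p = 1/0.25 = 4.
Check: U(4, 12) = 0.8571.

p = 4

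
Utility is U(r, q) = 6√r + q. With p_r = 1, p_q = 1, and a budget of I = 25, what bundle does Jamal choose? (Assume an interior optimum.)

r* = 9, q* = 16

MU_r = 6/(2√r), MU_q = 1.
MRS = 6/(2√r) ÷ 1.
Tangency: set MRS = p_r/p_q = 1/1 = 1.
MRS depends only on r: 3/√r = 1 ⇒ √r = 3/1 = 3 ⇒ r* = 9.
From the budget, 1·q = 25 − 1·9 = 16, so q* = 16.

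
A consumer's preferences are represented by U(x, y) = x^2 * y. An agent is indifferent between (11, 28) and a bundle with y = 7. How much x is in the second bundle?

U(11, 28) = 3388.
Set U(x, 7) = 3388 and solve.
With y = 7: x^2 = 3388/7 = 484; taking the square root, x = 22.
Check: U(22, 7) = 3388.

x = 22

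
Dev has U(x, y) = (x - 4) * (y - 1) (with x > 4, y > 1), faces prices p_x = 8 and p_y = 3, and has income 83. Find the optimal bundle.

x* = 7, y* = 9

MU_x = (y−1), MU_y = (x−4).
MRS = (y−1)/(x−4).
Tangency: set MRS = p_x/p_y = 8/3.
So (y − 1)/(x − 4) = 8/3, i.e. (y − 1) = (8/3)·(x − 4).
Rewrite the budget in excess-of-subsistence terms: 8·(x − 4) + 3·(y − 1) = 83 − 8·4 − 3·1 = 48.
Substituting, 16·(x − 4) = 48, so x − 4 = 3 and x* = 7.
Then y − 1 = (8/3)·3 = 8, so y* = 9.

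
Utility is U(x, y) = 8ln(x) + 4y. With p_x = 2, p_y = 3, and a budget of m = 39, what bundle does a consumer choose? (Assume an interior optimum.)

MU_x = 8/x, MU_y = 4.
MRS = 8/x ÷ 4.
Tangency: set MRS = p_x/p_y = 2/3.
MRS depends only on x: 2/x = 2/3 ⇒ x* = 2/(2/3) = 3.
From the budget, 3·y = 39 − 2·3 = 33, so y* = 11.

x* = 3, y* = 11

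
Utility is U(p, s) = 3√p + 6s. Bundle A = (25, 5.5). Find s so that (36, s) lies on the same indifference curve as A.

s = 5

U(25, 5.5) = 48.
Set U(36, s) = 48 and solve.
With p = 36: √36 = 6, so 6s = 48 − 3·6 = 30 and s = 5.
Check: U(36, 5) = 48.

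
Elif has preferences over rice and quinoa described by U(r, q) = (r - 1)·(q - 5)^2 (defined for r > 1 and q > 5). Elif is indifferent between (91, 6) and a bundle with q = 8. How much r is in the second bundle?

U(91, 6) = 90.
Set U(r, 8) = 90 and solve.
With q = 8: (8 − 5)^2 = 9, so (r − 1) = 90/9 = 10.
So r = 1 + 10 = 11.
Check: U(11, 8) = 90.

r = 11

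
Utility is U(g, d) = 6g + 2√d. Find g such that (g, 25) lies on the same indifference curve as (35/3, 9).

U(35/3, 9) = 76.
Set U(g, 25) = 76 and solve.
With d = 25: √25 = 5, so 6g = 76 − 2·5 = 66 and g = 11.
Check: U(11, 25) = 76.

g = 11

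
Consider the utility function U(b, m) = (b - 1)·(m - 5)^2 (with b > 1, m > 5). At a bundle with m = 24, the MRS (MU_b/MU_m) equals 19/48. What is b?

MU_b = (m−5)^2, MU_m = 2·(b−1)·(m−5).
MRS = (1/2)·(m−5)/(b−1).
Substitute m = 24: MRS = 9.5/(b − 1). Setting this equal to 19/48 gives b − 1 = 9.5/(19/48) = 24, so b = 25.

b = 25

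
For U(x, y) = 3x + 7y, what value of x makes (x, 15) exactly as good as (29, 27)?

x = 57

U(29, 27) = 276.
Set U(x, 15) = 276 and solve.
3x + 7·15 = 276 ⇒ 3x = 171 ⇒ x = 57.
Check: U(57, 15) = 276.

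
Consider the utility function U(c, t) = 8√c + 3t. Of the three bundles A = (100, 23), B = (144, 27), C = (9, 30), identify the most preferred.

Evaluate utility at each bundle:
U(A) = 149.000.
U(B) = 177.000.
U(C) = 114.000.
Highest utility is B, so B ≻ A ≻ C.

Bundle B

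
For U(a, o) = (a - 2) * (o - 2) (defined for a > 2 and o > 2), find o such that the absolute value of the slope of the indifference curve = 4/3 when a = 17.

o = 22

MU_a = (o−2), MU_o = (a−2).
MRS = (o−2)/(a−2).
Substitute a = 17: MRS = (o − 2)/15. Setting this equal to 4/3 gives o − 2 = (4/3)·15 = 20, so o = 22.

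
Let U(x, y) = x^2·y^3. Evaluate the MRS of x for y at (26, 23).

MU_x = 2·x·y^3 and MU_y = 3·x^2·y^2.
MRS = MU_x/MU_y = (2/3)·y/x.
At (26, 23): MRS = 23/39.
The indifference curve has slope −23/39 at this bundle.

MRS = 23/39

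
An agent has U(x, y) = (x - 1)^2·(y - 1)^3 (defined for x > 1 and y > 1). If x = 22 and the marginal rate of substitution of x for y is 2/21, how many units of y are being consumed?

y = 4

MU_x = 2·(x−1)·(y−1)^3, MU_y = 3·(x−1)^2·(y−1)^2.
MRS = (2/3)·(y−1)/(x−1).
Substitute x = 22: MRS = (y − 1)/31.5. Setting this equal to 2/21 gives y − 1 = (2/21)·31.5 = 3, so y = 4.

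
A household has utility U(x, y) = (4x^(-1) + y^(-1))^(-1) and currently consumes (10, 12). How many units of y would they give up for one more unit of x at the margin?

For CES with ρ = -1, MRS = (4/1)·(y/x)^2.
At (10, 12): MRS = 144/25.
That is, one extra unit of x is worth 144/25 units of y at the margin.

MRS = 144/25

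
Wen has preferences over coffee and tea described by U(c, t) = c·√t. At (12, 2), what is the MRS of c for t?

MU_c = √t and MU_t = 0.5·c·t^(-0.5).
MRS = MU_c/MU_t = (2)·t/c.
At (12, 2): MRS = 1/3.
The indifference curve has slope −1/3 at this bundle.

MRS = 1/3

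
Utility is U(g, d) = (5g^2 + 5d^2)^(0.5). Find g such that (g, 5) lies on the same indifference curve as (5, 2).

U depends on (g, d) only through S = 5g^2 + 5d^2, so equal utility means equal S. At (5, 2): S = 145.
With d = 5: 5·5^2 = 125, so 5g^2 = 145 − 125 = 20, i.e. g^2 = 4.
Hence g = √4 = 2.
Check: U(2, 5) = 12.0416.

g = 2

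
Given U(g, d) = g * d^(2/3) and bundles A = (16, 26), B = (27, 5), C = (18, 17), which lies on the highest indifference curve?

Evaluate utility at each bundle:
U(A) = 140.422.
U(B) = 78.948.
U(C) = 119.007.
Highest utility is A, so A ≻ C ≻ B.

Bundle A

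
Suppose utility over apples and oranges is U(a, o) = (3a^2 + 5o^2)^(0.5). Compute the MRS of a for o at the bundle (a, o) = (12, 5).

MRS = 36/25

For CES with ρ = 2, MRS = (3/5)·(o/a)^(-1).
At (12, 5): MRS = 36/25.
So at (12, 5) the consumer would give up 36/25 units of o for one more unit of a.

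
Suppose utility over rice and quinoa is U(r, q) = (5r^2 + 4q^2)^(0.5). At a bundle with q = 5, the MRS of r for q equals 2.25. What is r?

For CES with ρ = 2, MRS = (5/4)·(q/r)^(-1).
Setting (5/4)·(5/r)^(-1) = 2.25 gives (5/r)^(-1) = 1.8, so 5/r = 5/9 and r = 9.

r = 9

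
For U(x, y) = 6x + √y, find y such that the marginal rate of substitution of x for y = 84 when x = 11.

MU_x = 6, MU_y = 1/(2√y).
MRS = 6 ÷ (1/(2√y)).
MRS depends only on y: 12·√y = 84 ⇒ √y = 84/12 = 7 ⇒ y = 49.

y = 49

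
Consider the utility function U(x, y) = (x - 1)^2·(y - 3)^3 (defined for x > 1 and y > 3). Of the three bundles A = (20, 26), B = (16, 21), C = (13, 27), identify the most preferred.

Evaluate utility at each bundle:
U(A) = 4392287.
U(B) = 1312200.
U(C) = 1990656.
Highest utility is A, so A ≻ C ≻ B.

Bundle A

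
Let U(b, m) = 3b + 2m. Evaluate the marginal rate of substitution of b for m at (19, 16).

MRS = 1.5

MU_b = 3, MU_m = 2, so MRS = 3/2 = 1.5 at every bundle.
At (19, 16): MRS = 1.5.
That is, one extra unit of b is worth 1.5 units of m at the margin.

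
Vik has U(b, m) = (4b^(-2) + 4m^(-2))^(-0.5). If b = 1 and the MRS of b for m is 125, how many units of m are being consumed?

m = 5

For CES with ρ = -2, MRS = (m/b)^3.
Setting (m/1)^3 = 125 gives m/1 = 5 and m = 5.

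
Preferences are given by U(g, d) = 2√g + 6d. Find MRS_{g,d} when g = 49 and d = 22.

MU_g = 2/(2√g), MU_d = 6.
MRS = 2/(2√g) ÷ 6.
At (49, 22): MRS = 1/42.
The indifference curve has slope −1/42 at this bundle.

MRS = 1/42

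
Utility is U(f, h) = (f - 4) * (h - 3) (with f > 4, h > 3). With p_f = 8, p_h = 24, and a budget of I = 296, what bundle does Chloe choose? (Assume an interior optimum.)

f* = 16, h* = 7

MU_f = (h−3), MU_h = (f−4).
MRS = (h−3)/(f−4).
Tangency: set MRS = p_f/p_h = 8/24 = 1/3.
So (h − 3)/(f − 4) = 1/3, i.e. (h − 3) = (1/3)·(f − 4).
Rewrite the budget in excess-of-subsistence terms: 8·(f − 4) + 24·(h − 3) = 296 − 8·4 − 24·3 = 192.
Substituting, 16·(f − 4) = 192, so f − 4 = 12 and f* = 16.
Then h − 3 = (1/3)·12 = 4, so h* = 7.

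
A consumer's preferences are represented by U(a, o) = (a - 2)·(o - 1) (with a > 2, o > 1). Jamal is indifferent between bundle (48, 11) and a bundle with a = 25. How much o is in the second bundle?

U(48, 11) = 460.
Set U(25, o) = 460 and solve.
With a = 25: (25 − 2) = 23, so (o − 1) = 460/23 = 20.
So o = 1 + 20 = 21.
Check: U(25, 21) = 460.

o = 21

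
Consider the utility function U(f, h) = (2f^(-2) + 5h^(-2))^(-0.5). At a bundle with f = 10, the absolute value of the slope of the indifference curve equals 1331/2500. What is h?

For CES with ρ = -2, MRS = (2/5)·(h/f)^3.
Setting (2/5)·(h/10)^3 = 1331/2500 gives (h/10)^3 = 1331/1000, so h/10 = 1.1 and h = 11.

h = 11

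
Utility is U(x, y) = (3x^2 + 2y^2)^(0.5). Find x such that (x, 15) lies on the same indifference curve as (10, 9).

U depends on (x, y) only through S = 3x^2 + 2y^2, so equal utility means equal S. At (10, 9): S = 462.
With y = 15: 2·15^2 = 450, so 3x^2 = 462 − 450 = 12, i.e. x^2 = 4.
Hence x = √4 = 2.
Check: U(2, 15) = 21.4942.

x = 2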